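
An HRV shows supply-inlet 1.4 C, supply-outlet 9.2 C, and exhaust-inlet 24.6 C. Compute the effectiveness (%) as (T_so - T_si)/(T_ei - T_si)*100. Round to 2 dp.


eff = (9.2-1.4)/(24.6-1.4)*100 = 33.62 %

33.62 %


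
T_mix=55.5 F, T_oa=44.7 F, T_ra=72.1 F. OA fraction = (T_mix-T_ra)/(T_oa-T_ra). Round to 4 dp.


frac = (55.5 - 72.1) / (44.7 - 72.1) = 0.6058

0.6058


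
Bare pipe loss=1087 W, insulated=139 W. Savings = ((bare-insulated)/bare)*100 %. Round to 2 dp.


Savings = ((1087-139)/1087)*100 = 87.21 %

87.21 %


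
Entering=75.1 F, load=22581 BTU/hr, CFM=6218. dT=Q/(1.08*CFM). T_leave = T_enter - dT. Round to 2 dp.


dT = 22581/(1.08*6218) = 3.3625
T_leave = 75.1 - 3.3625 = 71.74 F

71.74 F


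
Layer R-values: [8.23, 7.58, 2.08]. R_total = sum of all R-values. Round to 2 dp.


R_total = 8.23 + 7.58 + 2.08 = 17.89

17.89


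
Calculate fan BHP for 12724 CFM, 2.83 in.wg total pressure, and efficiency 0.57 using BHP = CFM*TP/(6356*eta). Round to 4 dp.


BHP = 12724 * 2.83 / (6356 * 0.57) = 9.9392 hp

9.9392 hp


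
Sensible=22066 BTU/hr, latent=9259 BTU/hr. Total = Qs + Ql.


Qt = 22066 + 9259 = 31325 BTU/hr

31325 BTU/hr


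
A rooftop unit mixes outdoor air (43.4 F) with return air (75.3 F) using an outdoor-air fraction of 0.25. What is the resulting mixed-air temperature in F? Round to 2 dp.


T_mix = 0.25*43.4 + 0.75*75.3 = 67.33 F

67.33 F


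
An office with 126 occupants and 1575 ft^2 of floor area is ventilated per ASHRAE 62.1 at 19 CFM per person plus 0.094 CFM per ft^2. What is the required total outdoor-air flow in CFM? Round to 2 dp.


Total = 126*19 + 1575*0.094 = 2542.05 CFM

2542.05 CFM


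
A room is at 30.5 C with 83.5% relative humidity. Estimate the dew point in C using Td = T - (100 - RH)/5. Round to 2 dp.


Td = 30.5 - (100-83.5)/5 = 27.20 C

27.20 C


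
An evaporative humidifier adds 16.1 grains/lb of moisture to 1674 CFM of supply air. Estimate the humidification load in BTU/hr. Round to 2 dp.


Q = 0.68 * 1674 * 16.1 = 18326.95 BTU/hr

18326.95 BTU/hr


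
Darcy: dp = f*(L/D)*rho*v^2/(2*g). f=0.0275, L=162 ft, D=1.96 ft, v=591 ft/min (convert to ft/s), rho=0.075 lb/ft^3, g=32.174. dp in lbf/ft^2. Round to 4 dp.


v_fps = 591/60 = 9.85 ft/s
dp = 0.0275*(162/1.96)*0.075*9.85^2/(2*32.174) = 0.2570 lbf/ft^2

0.2570 lbf/ft^2


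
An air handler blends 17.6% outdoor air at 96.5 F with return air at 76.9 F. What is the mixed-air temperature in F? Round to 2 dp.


T_mix = 76.9 + (17.6/100)*(96.5-76.9) = 80.35 F

80.35 F


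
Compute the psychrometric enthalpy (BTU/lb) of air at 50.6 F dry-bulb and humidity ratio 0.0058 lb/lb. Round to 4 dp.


h = 0.24*50.6 + 0.0058*(1061+0.444*50.6) = 18.4281 BTU/lb

18.4281 BTU/lb


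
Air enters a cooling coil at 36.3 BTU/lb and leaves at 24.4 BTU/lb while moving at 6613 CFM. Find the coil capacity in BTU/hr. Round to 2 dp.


Q = 4.5 * 6613 * (36.3 - 24.4) = 354126.15 BTU/hr

354126.15 BTU/hr


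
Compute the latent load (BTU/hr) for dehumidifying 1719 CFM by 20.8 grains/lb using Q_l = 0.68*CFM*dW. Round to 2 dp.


Q = 0.68 * 1719 * 20.8 = 24313.54 BTU/hr

24313.54 BTU/hr


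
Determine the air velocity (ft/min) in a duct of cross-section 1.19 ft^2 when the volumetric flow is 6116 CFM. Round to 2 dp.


V = 6116 / 1.19 = 5139.50 ft/min

5139.50 ft/min


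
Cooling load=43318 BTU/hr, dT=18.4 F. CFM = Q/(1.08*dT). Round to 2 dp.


CFM = 43318 / (1.08 * 18.4) = 2179.85

2179.85 CFM


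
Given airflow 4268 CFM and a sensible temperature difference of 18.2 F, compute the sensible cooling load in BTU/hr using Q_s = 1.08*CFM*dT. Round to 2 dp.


Q = 1.08 * 4268 * 18.2 = 83891.81 BTU/hr

83891.81 BTU/hr


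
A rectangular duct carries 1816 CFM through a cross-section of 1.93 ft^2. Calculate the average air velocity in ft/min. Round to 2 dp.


V = 1816 / 1.93 = 940.93 ft/min

940.93 ft/min


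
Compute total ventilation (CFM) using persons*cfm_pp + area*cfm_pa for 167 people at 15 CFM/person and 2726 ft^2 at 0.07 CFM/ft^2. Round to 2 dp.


Total = 167*15 + 2726*0.07 = 2695.82 CFM

2695.82 CFM


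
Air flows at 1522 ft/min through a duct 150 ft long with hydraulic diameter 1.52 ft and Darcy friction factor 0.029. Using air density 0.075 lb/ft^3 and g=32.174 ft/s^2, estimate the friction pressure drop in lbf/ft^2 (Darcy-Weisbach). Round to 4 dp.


v_fps = 1522/60 = 25.3667 ft/s
dp = 0.029*(150/1.52)*0.075*25.3667^2/(2*32.174) = 2.1463 lbf/ft^2

2.1463 lbf/ft^2


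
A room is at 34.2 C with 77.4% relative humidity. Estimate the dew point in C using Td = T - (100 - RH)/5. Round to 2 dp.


Td = 34.2 - (100-77.4)/5 = 29.68 C

29.68 C


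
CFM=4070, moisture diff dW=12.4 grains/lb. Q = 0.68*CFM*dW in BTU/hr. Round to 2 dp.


Q = 0.68 * 4070 * 12.4 = 34318.24 BTU/hr

34318.24 BTU/hr


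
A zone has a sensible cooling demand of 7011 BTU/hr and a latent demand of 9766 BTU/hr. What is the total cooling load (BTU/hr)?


Qt = 7011 + 9766 = 16777 BTU/hr

16777 BTU/hr


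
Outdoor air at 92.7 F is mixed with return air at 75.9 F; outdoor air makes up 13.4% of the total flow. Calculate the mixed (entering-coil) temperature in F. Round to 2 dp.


T_mix = 75.9 + (13.4/100)*(92.7-75.9) = 78.15 F

78.15 F


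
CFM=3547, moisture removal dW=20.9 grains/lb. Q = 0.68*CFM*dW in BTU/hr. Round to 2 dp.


Q = 0.68 * 3547 * 20.9 = 50409.96 BTU/hr

50409.96 BTU/hr


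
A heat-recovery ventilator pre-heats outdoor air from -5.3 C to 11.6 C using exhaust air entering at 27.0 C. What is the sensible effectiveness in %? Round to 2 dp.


eff = (11.6-(-5.3))/(27.0-(-5.3))*100 = 52.32 %

52.32 %


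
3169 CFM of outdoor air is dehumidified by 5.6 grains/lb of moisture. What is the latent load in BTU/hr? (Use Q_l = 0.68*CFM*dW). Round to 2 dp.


Q = 0.68 * 3169 * 5.6 = 12067.55 BTU/hr

12067.55 BTU/hr


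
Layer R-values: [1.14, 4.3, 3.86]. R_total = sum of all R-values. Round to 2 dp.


R_total = 1.14 + 4.3 + 3.86 = 9.30

9.30


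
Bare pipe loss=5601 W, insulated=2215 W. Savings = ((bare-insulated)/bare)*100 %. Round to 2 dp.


Savings = ((5601-2215)/5601)*100 = 60.45 %

60.45 %


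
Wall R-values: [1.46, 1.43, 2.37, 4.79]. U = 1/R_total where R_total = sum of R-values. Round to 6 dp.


R_total = 1.46 + 1.43 + 2.37 + 4.79 = 10.05
U = 1/10.05 = 0.099502

0.099502


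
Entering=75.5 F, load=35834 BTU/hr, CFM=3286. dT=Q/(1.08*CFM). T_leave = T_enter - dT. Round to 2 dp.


dT = 35834/(1.08*3286) = 10.0973
T_leave = 75.5 - 10.0973 = 65.40 F

65.40 F


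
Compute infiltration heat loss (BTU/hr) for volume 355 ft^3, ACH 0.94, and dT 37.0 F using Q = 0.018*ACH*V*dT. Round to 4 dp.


Q = 0.018 * 0.94 * 355 * 37.0 = 222.2442 BTU/hr

222.2442 BTU/hr


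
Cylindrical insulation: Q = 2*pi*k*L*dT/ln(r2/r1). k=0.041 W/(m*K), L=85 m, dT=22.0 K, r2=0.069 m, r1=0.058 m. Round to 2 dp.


Q = 2*pi*0.041*85*22.0/ln(0.069/0.058) = 2773.94 W

2773.94 W


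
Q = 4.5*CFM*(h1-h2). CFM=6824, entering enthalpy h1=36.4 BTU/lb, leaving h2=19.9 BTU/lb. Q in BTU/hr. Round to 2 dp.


Q = 4.5 * 6824 * (36.4 - 19.9) = 506682.00 BTU/hr

506682.00 BTU/hr


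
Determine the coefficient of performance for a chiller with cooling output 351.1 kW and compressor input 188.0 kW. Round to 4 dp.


COP = 351.1 / 188.0 = 1.8676

1.8676


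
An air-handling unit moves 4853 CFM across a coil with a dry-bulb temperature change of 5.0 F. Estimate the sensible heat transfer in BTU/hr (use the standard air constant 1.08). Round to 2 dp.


Q = 1.08 * 4853 * 5.0 = 26206.20 BTU/hr

26206.20 BTU/hr


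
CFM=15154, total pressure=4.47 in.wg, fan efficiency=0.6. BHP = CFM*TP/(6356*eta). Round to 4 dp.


BHP = 15154 * 4.47 / (6356 * 0.6) = 17.7623 hp

17.7623 hp


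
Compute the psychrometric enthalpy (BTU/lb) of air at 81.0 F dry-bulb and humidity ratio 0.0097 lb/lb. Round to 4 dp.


h = 0.24*81.0 + 0.0097*(1061+0.444*81.0) = 30.0806 BTU/lb

30.0806 BTU/lb


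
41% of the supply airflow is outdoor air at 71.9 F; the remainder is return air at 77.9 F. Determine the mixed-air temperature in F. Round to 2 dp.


T_mix = 0.41*71.9 + 0.59*77.9 = 75.44 F

75.44 F


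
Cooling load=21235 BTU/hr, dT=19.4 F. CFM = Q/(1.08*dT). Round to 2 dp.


CFM = 21235 / (1.08 * 19.4) = 1013.51

1013.51 CFM


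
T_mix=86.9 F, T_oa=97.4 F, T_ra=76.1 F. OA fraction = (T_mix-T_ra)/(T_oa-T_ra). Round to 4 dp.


frac = (86.9 - 76.1) / (97.4 - 76.1) = 0.5070

0.5070


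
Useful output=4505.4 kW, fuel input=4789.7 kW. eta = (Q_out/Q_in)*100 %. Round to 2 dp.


eta = (4505.4/4789.7)*100 = 94.06 %

94.06 %


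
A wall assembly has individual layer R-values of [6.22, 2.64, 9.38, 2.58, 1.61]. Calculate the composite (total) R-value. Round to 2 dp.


R_total = 6.22 + 2.64 + 9.38 + 2.58 + 1.61 = 22.43

22.43


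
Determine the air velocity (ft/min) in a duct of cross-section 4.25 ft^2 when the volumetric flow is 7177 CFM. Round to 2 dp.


V = 7177 / 4.25 = 1688.71 ft/min

1688.71 ft/min


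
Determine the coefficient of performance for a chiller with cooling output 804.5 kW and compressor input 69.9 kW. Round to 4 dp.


COP = 804.5 / 69.9 = 11.5093

11.5093


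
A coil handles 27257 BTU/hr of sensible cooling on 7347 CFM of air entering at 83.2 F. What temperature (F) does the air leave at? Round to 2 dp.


dT = 27257/(1.08*7347) = 3.4351
T_leave = 83.2 - 3.4351 = 79.76 F

79.76 F


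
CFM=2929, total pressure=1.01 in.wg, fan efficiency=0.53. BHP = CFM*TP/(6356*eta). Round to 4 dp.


BHP = 2929 * 1.01 / (6356 * 0.53) = 0.8782 hp

0.8782 hp


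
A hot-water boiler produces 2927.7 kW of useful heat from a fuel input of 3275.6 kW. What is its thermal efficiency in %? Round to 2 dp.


eta = (2927.7/3275.6)*100 = 89.38 %

89.38 %


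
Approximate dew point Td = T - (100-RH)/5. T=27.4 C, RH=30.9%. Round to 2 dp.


Td = 27.4 - (100-30.9)/5 = 13.58 C

13.58 C


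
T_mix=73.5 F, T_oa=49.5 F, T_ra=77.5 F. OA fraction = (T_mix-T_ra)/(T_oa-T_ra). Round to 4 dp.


frac = (73.5 - 77.5) / (49.5 - 77.5) = 0.1429

0.1429


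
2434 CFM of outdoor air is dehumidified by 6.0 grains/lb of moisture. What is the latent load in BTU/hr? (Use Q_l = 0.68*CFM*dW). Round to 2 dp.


Q = 0.68 * 2434 * 6.0 = 9930.72 BTU/hr

9930.72 BTU/hr


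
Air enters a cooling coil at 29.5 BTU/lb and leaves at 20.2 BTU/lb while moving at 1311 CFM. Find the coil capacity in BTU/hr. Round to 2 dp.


Q = 4.5 * 1311 * (29.5 - 20.2) = 54865.35 BTU/hr

54865.35 BTU/hr


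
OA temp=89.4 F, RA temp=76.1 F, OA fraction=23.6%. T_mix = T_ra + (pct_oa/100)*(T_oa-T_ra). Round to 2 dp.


T_mix = 76.1 + (23.6/100)*(89.4-76.1) = 79.24 F

79.24 F


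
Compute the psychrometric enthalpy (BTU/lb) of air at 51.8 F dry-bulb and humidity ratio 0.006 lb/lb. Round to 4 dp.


h = 0.24*51.8 + 0.006*(1061+0.444*51.8) = 18.9360 BTU/lb

18.9360 BTU/lb


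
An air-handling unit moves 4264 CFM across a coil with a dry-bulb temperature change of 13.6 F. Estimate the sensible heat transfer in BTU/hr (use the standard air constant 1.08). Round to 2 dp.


Q = 1.08 * 4264 * 13.6 = 62629.63 BTU/hr

62629.63 BTU/hr


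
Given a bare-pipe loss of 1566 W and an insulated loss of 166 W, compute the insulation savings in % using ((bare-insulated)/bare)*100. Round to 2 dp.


Savings = ((1566-166)/1566)*100 = 89.40 %

89.40 %


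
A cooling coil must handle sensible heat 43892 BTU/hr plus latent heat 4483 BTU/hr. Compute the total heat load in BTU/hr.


Qt = 43892 + 4483 = 48375 BTU/hr

48375 BTU/hr


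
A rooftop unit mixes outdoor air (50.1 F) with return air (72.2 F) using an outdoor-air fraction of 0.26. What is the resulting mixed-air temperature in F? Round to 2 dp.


T_mix = 0.26*50.1 + 0.74*72.2 = 66.45 F

66.45 F


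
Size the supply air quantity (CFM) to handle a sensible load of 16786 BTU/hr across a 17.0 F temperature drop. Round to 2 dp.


CFM = 16786 / (1.08 * 17.0) = 914.27

914.27 CFM


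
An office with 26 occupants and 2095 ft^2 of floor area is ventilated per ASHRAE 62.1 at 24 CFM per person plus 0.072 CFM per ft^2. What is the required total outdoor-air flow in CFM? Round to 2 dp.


Total = 26*24 + 2095*0.072 = 774.84 CFM

774.84 CFM


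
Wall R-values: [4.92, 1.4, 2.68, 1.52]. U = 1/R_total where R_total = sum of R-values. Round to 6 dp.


R_total = 4.92 + 1.4 + 2.68 + 1.52 = 10.52
U = 1/10.52 = 0.095057

0.095057


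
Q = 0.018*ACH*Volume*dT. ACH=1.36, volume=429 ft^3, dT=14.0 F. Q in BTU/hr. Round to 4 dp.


Q = 0.018 * 1.36 * 429 * 14.0 = 147.0269 BTU/hr

147.0269 BTU/hr


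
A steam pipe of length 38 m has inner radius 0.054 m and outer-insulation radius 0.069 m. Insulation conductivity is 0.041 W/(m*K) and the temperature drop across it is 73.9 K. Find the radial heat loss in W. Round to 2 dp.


Q = 2*pi*0.041*38*73.9/ln(0.069/0.054) = 2951.27 W

2951.27 W


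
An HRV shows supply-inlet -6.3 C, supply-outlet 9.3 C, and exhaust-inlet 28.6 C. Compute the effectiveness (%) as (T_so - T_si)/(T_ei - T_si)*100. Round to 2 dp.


eff = (9.3-(-6.3))/(28.6-(-6.3))*100 = 44.70 %

44.70 %


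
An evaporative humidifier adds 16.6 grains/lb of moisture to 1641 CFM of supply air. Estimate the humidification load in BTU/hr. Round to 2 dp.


Q = 0.68 * 1641 * 16.6 = 18523.61 BTU/hr

18523.61 BTU/hr


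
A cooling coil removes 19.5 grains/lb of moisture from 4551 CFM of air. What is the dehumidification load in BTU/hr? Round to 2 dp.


Q = 0.68 * 4551 * 19.5 = 60346.26 BTU/hr

60346.26 BTU/hr


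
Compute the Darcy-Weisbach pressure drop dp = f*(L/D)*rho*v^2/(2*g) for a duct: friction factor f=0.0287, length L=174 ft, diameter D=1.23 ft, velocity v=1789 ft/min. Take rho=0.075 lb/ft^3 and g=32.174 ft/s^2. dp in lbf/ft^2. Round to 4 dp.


v_fps = 1789/60 = 29.8167 ft/s
dp = 0.0287*(174/1.23)*0.075*29.8167^2/(2*32.174) = 4.2070 lbf/ft^2

4.2070 lbf/ft^2


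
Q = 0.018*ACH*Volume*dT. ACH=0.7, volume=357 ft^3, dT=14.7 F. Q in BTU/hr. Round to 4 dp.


Q = 0.018 * 0.7 * 357 * 14.7 = 66.1235 BTU/hr

66.1235 BTU/hr


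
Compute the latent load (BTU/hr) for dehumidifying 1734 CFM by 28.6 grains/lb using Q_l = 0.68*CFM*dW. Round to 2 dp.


Q = 0.68 * 1734 * 28.6 = 33722.83 BTU/hr

33722.83 BTU/hr


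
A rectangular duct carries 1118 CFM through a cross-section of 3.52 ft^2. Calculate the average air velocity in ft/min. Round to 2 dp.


V = 1118 / 3.52 = 317.61 ft/min

317.61 ft/min


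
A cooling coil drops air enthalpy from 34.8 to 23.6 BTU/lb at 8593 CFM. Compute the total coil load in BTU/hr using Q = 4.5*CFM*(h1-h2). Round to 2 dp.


Q = 4.5 * 8593 * (34.8 - 23.6) = 433087.20 BTU/hr

433087.20 BTU/hr


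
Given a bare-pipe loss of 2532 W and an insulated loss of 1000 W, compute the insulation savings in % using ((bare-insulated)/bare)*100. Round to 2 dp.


Savings = ((2532-1000)/2532)*100 = 60.51 %

60.51 %


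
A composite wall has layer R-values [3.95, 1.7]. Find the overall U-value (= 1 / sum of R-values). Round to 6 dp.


R_total = 3.95 + 1.7 = 5.65
U = 1/5.65 = 0.176991

0.176991


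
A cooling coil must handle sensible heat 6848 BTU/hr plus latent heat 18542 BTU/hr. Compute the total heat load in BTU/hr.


Qt = 6848 + 18542 = 25390 BTU/hr

25390 BTU/hr


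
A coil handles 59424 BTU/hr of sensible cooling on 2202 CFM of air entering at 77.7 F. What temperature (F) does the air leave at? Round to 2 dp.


dT = 59424/(1.08*2202) = 24.9874
T_leave = 77.7 - 24.9874 = 52.71 F

52.71 F


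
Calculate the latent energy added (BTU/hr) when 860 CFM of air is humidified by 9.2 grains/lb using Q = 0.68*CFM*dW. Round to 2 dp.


Q = 0.68 * 860 * 9.2 = 5380.16 BTU/hr

5380.16 BTU/hr


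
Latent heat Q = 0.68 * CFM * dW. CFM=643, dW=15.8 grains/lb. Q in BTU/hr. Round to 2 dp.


Q = 0.68 * 643 * 15.8 = 6908.39 BTU/hr

6908.39 BTU/hr


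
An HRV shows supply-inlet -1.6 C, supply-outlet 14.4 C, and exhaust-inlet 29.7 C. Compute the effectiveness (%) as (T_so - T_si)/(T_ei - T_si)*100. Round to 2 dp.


eff = (14.4-(-1.6))/(29.7-(-1.6))*100 = 51.12 %

51.12 %


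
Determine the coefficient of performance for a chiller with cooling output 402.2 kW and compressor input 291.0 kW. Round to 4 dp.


COP = 402.2 / 291.0 = 1.3821

1.3821


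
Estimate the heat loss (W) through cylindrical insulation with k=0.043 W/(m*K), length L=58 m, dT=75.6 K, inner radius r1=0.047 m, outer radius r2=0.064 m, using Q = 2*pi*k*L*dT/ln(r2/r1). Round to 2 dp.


Q = 2*pi*0.043*58*75.6/ln(0.064/0.047) = 3837.17 W

3837.17 W


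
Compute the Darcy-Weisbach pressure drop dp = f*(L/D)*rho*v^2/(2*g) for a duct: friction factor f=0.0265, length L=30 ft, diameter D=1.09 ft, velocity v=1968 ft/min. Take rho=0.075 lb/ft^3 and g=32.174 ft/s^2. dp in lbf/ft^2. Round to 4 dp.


v_fps = 1968/60 = 32.8 ft/s
dp = 0.0265*(30/1.09)*0.075*32.8^2/(2*32.174) = 0.9146 lbf/ft^2

0.9146 lbf/ft^2


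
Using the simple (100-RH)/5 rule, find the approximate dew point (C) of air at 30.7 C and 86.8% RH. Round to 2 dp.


Td = 30.7 - (100-86.8)/5 = 28.06 C

28.06 C


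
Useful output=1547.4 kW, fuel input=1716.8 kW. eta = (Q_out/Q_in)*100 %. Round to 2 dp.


eta = (1547.4/1716.8)*100 = 90.13 %

90.13 %


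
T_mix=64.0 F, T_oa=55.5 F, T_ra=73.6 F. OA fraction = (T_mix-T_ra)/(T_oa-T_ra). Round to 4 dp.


frac = (64.0 - 73.6) / (55.5 - 73.6) = 0.5304

0.5304


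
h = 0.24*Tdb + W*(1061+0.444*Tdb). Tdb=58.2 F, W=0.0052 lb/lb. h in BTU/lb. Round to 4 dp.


h = 0.24*58.2 + 0.0052*(1061+0.444*58.2) = 19.6196 BTU/lb

19.6196 BTU/lb


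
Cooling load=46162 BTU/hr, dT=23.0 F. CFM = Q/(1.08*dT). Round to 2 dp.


CFM = 46162 / (1.08 * 23.0) = 1858.37

1858.37 CFM


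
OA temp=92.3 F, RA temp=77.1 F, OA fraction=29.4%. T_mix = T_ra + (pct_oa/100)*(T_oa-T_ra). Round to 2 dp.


T_mix = 77.1 + (29.4/100)*(92.3-77.1) = 81.57 F

81.57 F


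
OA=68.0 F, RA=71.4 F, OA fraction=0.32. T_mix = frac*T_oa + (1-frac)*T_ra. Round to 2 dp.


T_mix = 0.32*68.0 + 0.68*71.4 = 70.31 F

70.31 F


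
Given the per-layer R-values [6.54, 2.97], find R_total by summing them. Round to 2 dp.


R_total = 6.54 + 2.97 = 9.51

9.51


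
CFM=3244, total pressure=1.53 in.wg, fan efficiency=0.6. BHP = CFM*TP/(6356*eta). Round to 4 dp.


BHP = 3244 * 1.53 / (6356 * 0.6) = 1.3015 hp

1.3015 hp


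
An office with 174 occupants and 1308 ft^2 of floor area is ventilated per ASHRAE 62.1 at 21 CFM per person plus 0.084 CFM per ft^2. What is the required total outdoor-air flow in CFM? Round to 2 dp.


Total = 174*21 + 1308*0.084 = 3763.87 CFM

3763.87 CFM


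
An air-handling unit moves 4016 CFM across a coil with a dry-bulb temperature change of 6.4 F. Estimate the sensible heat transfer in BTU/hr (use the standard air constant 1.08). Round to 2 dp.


Q = 1.08 * 4016 * 6.4 = 27758.59 BTU/hr

27758.59 BTU/hr


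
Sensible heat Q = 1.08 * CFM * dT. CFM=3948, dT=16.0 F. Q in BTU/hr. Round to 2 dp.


Q = 1.08 * 3948 * 16.0 = 68221.44 BTU/hr

68221.44 BTU/hr


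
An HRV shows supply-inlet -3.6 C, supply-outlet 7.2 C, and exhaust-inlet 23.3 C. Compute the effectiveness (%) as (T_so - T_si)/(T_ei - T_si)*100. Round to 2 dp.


eff = (7.2-(-3.6))/(23.3-(-3.6))*100 = 40.15 %

40.15 %


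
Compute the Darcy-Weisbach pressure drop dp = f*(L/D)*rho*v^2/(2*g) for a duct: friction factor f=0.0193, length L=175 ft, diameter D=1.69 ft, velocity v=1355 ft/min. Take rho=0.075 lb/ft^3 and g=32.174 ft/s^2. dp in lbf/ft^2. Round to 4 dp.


v_fps = 1355/60 = 22.5833 ft/s
dp = 0.0193*(175/1.69)*0.075*22.5833^2/(2*32.174) = 1.1880 lbf/ft^2

1.1880 lbf/ft^2


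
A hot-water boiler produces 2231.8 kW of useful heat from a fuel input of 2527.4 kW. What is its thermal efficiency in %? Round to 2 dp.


eta = (2231.8/2527.4)*100 = 88.30 %

88.30 %


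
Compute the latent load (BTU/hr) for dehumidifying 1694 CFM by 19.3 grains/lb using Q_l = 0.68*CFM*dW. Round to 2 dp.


Q = 0.68 * 1694 * 19.3 = 22232.06 BTU/hr

22232.06 BTU/hr


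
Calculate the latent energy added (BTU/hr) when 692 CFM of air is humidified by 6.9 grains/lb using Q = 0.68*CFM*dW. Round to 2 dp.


Q = 0.68 * 692 * 6.9 = 3246.86 BTU/hr

3246.86 BTU/hr


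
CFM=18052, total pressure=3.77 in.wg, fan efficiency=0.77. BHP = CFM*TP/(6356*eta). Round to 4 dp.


BHP = 18052 * 3.77 / (6356 * 0.77) = 13.9057 hp

13.9057 hp


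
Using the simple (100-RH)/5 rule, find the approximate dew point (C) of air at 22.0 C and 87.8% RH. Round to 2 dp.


Td = 22.0 - (100-87.8)/5 = 19.56 C

19.56 C


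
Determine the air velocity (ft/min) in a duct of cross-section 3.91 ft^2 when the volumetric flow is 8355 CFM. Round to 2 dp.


V = 8355 / 3.91 = 2136.83 ft/min

2136.83 ft/min


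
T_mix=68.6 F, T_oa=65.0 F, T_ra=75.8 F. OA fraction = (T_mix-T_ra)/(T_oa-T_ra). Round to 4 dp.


frac = (68.6 - 75.8) / (65.0 - 75.8) = 0.6667

0.6667


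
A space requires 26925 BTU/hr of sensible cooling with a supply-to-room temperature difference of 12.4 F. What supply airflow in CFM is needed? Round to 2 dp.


CFM = 26925 / (1.08 * 12.4) = 2010.53

2010.53 CFM


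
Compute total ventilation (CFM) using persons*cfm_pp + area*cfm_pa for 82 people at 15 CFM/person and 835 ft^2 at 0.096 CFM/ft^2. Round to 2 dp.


Total = 82*15 + 835*0.096 = 1310.16 CFM

1310.16 CFM


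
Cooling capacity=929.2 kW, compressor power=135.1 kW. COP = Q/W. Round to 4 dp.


COP = 929.2 / 135.1 = 6.8779

6.8779


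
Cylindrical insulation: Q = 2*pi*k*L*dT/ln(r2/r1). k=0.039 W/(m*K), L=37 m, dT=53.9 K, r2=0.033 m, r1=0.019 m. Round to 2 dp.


Q = 2*pi*0.039*37*53.9/ln(0.033/0.019) = 885.20 W

885.20 W


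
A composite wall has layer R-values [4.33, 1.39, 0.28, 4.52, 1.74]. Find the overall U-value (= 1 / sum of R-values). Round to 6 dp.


R_total = 4.33 + 1.39 + 0.28 + 4.52 + 1.74 = 12.26
U = 1/12.26 = 0.081566

0.081566


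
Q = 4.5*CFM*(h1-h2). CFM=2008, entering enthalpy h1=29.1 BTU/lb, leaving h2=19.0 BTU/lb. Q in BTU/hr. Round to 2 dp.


Q = 4.5 * 2008 * (29.1 - 19.0) = 91263.60 BTU/hr

91263.60 BTU/hr


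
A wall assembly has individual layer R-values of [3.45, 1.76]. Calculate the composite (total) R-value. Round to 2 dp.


R_total = 3.45 + 1.76 = 5.21

5.21


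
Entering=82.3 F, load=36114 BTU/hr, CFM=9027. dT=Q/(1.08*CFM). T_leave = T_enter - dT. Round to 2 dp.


dT = 36114/(1.08*9027) = 3.7043
T_leave = 82.3 - 3.7043 = 78.60 F

78.60 F


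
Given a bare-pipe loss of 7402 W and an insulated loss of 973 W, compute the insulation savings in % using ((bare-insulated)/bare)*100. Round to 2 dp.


Savings = ((7402-973)/7402)*100 = 86.85 %

86.85 %


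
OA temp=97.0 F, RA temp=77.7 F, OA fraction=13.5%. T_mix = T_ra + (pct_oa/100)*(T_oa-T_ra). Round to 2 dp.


T_mix = 77.7 + (13.5/100)*(97.0-77.7) = 80.31 F

80.31 F


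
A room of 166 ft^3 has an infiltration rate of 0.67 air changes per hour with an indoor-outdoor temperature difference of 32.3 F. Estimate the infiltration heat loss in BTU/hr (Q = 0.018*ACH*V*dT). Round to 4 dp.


Q = 0.018 * 0.67 * 166 * 32.3 = 64.6633 BTU/hr

64.6633 BTU/hr


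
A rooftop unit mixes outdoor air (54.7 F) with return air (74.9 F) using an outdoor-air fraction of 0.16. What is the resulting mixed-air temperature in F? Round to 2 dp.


T_mix = 0.16*54.7 + 0.84*74.9 = 71.67 F

71.67 F


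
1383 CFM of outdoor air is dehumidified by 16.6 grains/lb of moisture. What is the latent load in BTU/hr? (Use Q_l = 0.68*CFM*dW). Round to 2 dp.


Q = 0.68 * 1383 * 16.6 = 15611.30 BTU/hr

15611.30 BTU/hr


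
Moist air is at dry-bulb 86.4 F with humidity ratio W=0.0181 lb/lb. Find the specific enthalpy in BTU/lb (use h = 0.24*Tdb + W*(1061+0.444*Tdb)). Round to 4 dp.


h = 0.24*86.4 + 0.0181*(1061+0.444*86.4) = 40.6344 BTU/lb

40.6344 BTU/lb


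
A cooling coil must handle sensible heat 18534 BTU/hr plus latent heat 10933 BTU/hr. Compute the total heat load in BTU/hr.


Qt = 18534 + 10933 = 29467 BTU/hr

29467 BTU/hr


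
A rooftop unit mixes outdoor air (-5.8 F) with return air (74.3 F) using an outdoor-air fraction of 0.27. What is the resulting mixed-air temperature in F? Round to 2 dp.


T_mix = 0.27*(-5.8) + 0.73*74.3 = 52.67 F

52.67 F


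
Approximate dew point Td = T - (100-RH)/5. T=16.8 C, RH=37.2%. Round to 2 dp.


Td = 16.8 - (100-37.2)/5 = 4.24 C

4.24 C


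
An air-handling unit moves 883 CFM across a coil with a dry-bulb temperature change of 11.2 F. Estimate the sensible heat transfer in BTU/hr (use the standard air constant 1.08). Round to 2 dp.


Q = 1.08 * 883 * 11.2 = 10680.77 BTU/hr

10680.77 BTU/hr


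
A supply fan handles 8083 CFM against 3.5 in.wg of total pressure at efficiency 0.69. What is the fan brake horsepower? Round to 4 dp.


BHP = 8083 * 3.5 / (6356 * 0.69) = 6.4507 hp

6.4507 hp


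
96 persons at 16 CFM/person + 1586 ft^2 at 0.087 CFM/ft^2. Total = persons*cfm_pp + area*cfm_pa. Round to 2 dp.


Total = 96*16 + 1586*0.087 = 1673.98 CFM

1673.98 CFM


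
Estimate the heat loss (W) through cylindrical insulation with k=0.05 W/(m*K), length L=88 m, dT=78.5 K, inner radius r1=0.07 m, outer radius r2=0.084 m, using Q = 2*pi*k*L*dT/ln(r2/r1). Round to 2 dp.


Q = 2*pi*0.05*88*78.5/ln(0.084/0.07) = 11903.21 W

11903.21 W


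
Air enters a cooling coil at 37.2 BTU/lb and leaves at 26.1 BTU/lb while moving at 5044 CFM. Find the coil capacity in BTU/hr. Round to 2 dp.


Q = 4.5 * 5044 * (37.2 - 26.1) = 251947.80 BTU/hr

251947.80 BTU/hr


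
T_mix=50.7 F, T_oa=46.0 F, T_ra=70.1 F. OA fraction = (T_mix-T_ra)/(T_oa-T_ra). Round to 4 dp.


frac = (50.7 - 70.1) / (46.0 - 70.1) = 0.8050

0.8050


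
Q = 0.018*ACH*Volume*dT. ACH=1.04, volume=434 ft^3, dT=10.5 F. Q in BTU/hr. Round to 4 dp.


Q = 0.018 * 1.04 * 434 * 10.5 = 85.3070 BTU/hr

85.3070 BTU/hr


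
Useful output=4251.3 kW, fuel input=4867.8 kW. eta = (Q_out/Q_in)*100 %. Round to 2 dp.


eta = (4251.3/4867.8)*100 = 87.34 %

87.34 %


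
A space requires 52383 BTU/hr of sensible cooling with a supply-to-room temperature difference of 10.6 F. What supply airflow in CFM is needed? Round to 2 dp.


CFM = 52383 / (1.08 * 10.6) = 4575.73

4575.73 CFM


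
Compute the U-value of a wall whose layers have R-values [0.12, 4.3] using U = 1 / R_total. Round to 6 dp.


R_total = 0.12 + 4.3 = 4.42
U = 1/4.42 = 0.226244

0.226244


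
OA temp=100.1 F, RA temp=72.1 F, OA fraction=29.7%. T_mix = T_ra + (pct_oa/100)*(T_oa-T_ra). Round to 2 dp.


T_mix = 72.1 + (29.7/100)*(100.1-72.1) = 80.42 F

80.42 F


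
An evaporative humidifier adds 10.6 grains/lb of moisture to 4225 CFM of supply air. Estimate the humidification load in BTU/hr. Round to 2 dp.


Q = 0.68 * 4225 * 10.6 = 30453.80 BTU/hr

30453.80 BTU/hr


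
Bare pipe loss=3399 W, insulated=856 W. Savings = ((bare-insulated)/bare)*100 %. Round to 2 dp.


Savings = ((3399-856)/3399)*100 = 74.82 %

74.82 %


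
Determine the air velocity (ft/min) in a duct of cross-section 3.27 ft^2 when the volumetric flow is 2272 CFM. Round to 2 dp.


V = 2272 / 3.27 = 694.80 ft/min

694.80 ft/min


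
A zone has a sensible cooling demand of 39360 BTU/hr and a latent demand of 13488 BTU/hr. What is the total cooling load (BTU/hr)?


Qt = 39360 + 13488 = 52848 BTU/hr

52848 BTU/hr


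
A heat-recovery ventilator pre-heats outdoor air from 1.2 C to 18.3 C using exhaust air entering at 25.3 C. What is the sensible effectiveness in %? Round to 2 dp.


eff = (18.3-1.2)/(25.3-1.2)*100 = 70.95 %

70.95 %


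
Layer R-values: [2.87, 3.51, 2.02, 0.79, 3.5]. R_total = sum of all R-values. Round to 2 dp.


R_total = 2.87 + 3.51 + 2.02 + 0.79 + 3.5 = 12.69

12.69


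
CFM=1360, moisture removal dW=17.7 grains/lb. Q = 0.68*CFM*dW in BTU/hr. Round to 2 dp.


Q = 0.68 * 1360 * 17.7 = 16368.96 BTU/hr

16368.96 BTU/hr


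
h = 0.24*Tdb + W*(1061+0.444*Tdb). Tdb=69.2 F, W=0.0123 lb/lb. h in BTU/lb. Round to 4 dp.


h = 0.24*69.2 + 0.0123*(1061+0.444*69.2) = 30.0362 BTU/lb

30.0362 BTU/lb


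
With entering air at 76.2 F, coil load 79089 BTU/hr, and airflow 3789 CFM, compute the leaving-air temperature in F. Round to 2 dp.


dT = 79089/(1.08*3789) = 19.3271
T_leave = 76.2 - 19.3271 = 56.87 F

56.87 F


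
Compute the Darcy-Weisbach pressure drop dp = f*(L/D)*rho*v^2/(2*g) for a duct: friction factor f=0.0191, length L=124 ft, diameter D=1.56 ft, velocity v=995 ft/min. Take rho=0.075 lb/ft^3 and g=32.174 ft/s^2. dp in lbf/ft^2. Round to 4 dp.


v_fps = 995/60 = 16.5833 ft/s
dp = 0.0191*(124/1.56)*0.075*16.5833^2/(2*32.174) = 0.4866 lbf/ft^2

0.4866 lbf/ft^2


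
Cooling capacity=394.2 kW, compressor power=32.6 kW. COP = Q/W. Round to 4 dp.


COP = 394.2 / 32.6 = 12.0920

12.0920


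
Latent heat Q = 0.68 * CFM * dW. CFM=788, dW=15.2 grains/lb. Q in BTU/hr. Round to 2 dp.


Q = 0.68 * 788 * 15.2 = 8144.77 BTU/hr

8144.77 BTU/hr


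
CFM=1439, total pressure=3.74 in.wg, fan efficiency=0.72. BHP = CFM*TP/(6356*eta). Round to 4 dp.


BHP = 1439 * 3.74 / (6356 * 0.72) = 1.1760 hp

1.1760 hp


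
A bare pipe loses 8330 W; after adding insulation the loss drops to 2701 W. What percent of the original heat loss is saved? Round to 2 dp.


Savings = ((8330-2701)/8330)*100 = 67.58 %

67.58 %


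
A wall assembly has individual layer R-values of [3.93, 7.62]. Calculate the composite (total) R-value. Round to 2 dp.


R_total = 3.93 + 7.62 = 11.55

11.55


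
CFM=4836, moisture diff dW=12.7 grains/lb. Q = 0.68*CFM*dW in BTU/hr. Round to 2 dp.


Q = 0.68 * 4836 * 12.7 = 41763.70 BTU/hr

41763.70 BTU/hr


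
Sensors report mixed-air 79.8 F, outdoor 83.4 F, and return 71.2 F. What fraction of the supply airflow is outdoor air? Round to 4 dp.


frac = (79.8 - 71.2) / (83.4 - 71.2) = 0.7049

0.7049


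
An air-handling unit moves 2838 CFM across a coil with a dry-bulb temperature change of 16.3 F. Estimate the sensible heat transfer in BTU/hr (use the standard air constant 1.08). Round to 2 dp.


Q = 1.08 * 2838 * 16.3 = 49960.15 BTU/hr

49960.15 BTU/hr


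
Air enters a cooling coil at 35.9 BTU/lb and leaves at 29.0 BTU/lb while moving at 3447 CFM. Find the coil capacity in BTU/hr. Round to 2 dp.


Q = 4.5 * 3447 * (35.9 - 29.0) = 107029.35 BTU/hr

107029.35 BTU/hr


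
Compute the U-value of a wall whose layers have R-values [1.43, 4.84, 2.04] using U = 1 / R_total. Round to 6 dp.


R_total = 1.43 + 4.84 + 2.04 = 8.31
U = 1/8.31 = 0.120337

0.120337


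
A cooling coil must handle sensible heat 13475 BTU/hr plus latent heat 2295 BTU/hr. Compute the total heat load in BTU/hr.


Qt = 13475 + 2295 = 15770 BTU/hr

15770 BTU/hr


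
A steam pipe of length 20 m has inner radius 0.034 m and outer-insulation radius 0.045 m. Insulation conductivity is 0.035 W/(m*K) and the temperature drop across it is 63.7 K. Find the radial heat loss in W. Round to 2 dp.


Q = 2*pi*0.035*20*63.7/ln(0.045/0.034) = 999.52 W

999.52 W


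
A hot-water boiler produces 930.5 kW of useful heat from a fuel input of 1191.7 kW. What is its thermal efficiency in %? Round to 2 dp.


eta = (930.5/1191.7)*100 = 78.08 %

78.08 %


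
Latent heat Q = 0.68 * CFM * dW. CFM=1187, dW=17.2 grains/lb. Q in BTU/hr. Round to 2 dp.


Q = 0.68 * 1187 * 17.2 = 13883.15 BTU/hr

13883.15 BTU/hr


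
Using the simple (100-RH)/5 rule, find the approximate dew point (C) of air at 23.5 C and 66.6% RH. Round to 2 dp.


Td = 23.5 - (100-66.6)/5 = 16.82 C

16.82 C


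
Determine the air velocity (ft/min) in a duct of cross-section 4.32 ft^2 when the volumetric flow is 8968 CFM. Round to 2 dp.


V = 8968 / 4.32 = 2075.93 ft/min

2075.93 ft/min


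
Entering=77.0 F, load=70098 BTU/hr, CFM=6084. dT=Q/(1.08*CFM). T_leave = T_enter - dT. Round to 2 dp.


dT = 70098/(1.08*6084) = 10.6682
T_leave = 77.0 - 10.6682 = 66.33 F

66.33 F


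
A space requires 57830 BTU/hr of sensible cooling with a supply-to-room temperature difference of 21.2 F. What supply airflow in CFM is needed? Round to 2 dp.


CFM = 57830 / (1.08 * 21.2) = 2525.77

2525.77 CFM


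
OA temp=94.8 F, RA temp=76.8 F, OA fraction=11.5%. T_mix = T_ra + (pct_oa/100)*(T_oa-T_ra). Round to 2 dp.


T_mix = 76.8 + (11.5/100)*(94.8-76.8) = 78.87 F

78.87 F


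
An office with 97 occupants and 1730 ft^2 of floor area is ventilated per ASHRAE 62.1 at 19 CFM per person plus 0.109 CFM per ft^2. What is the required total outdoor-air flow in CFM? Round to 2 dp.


Total = 97*19 + 1730*0.109 = 2031.57 CFM

2031.57 CFM


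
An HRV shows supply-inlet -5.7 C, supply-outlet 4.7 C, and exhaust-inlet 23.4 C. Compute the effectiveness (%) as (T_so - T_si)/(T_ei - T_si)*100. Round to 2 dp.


eff = (4.7-(-5.7))/(23.4-(-5.7))*100 = 35.74 %

35.74 %


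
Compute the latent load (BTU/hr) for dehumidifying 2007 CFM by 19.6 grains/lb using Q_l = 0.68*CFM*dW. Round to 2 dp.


Q = 0.68 * 2007 * 19.6 = 26749.30 BTU/hr

26749.30 BTU/hr


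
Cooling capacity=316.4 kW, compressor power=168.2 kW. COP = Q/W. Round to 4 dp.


COP = 316.4 / 168.2 = 1.8811

1.8811


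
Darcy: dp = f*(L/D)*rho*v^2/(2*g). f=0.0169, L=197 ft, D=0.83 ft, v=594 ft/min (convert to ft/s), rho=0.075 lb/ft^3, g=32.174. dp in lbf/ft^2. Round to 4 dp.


v_fps = 594/60 = 9.9 ft/s
dp = 0.0169*(197/0.83)*0.075*9.9^2/(2*32.174) = 0.4582 lbf/ft^2

0.4582 lbf/ft^2


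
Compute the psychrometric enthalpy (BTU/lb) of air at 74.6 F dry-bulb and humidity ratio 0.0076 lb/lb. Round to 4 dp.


h = 0.24*74.6 + 0.0076*(1061+0.444*74.6) = 26.2193 BTU/lb

26.2193 BTU/lb


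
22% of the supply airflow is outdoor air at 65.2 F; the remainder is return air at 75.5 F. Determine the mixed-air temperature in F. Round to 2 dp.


T_mix = 0.22*65.2 + 0.78*75.5 = 73.23 F

73.23 F


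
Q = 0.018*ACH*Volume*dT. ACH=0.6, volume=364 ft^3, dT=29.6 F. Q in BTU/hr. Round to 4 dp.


Q = 0.018 * 0.6 * 364 * 29.6 = 116.3635 BTU/hr

116.3635 BTU/hr


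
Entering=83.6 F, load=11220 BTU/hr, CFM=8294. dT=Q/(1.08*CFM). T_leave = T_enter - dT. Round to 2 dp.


dT = 11220/(1.08*8294) = 1.2526
T_leave = 83.6 - 1.2526 = 82.35 F

82.35 F


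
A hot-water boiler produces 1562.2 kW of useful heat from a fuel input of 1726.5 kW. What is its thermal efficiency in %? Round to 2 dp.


eta = (1562.2/1726.5)*100 = 90.48 %

90.48 %


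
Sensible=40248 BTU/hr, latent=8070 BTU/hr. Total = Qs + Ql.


Qt = 40248 + 8070 = 48318 BTU/hr

48318 BTU/hr


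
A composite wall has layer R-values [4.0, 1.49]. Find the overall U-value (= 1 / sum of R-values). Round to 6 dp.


R_total = 4.0 + 1.49 = 5.49
U = 1/5.49 = 0.182149

0.182149


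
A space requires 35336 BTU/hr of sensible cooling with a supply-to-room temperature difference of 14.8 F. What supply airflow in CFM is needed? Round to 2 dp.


CFM = 35336 / (1.08 * 14.8) = 2210.71

2210.71 CFM


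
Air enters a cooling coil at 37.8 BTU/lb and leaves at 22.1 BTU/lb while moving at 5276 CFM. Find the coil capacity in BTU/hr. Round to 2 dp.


Q = 4.5 * 5276 * (37.8 - 22.1) = 372749.40 BTU/hr

372749.40 BTU/hr


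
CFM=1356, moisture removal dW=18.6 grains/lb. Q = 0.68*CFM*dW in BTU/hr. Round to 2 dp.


Q = 0.68 * 1356 * 18.6 = 17150.69 BTU/hr

17150.69 BTU/hr


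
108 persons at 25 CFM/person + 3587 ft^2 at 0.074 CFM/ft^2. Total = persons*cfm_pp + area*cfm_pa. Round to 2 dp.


Total = 108*25 + 3587*0.074 = 2965.44 CFM

2965.44 CFM


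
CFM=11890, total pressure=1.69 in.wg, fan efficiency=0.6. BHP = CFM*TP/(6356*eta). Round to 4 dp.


BHP = 11890 * 1.69 / (6356 * 0.6) = 5.2691 hp

5.2691 hp


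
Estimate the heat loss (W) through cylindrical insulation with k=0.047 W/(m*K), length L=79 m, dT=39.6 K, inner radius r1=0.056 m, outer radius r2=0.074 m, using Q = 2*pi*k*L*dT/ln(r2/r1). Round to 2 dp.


Q = 2*pi*0.047*79*39.6/ln(0.074/0.056) = 3314.68 W

3314.68 W


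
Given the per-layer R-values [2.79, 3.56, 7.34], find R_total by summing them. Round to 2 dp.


R_total = 2.79 + 3.56 + 7.34 = 13.69

13.69


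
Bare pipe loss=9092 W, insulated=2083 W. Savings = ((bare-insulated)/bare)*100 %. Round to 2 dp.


Savings = ((9092-2083)/9092)*100 = 77.09 %

77.09 %


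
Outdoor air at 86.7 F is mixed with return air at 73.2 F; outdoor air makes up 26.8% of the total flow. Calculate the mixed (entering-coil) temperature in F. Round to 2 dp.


T_mix = 73.2 + (26.8/100)*(86.7-73.2) = 76.82 F

76.82 F


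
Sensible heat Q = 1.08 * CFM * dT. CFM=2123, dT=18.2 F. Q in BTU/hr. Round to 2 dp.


Q = 1.08 * 2123 * 18.2 = 41729.69 BTU/hr

41729.69 BTU/hr


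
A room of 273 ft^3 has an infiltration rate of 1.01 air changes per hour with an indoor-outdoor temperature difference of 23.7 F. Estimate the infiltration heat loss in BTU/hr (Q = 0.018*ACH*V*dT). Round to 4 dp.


Q = 0.018 * 1.01 * 273 * 23.7 = 117.6264 BTU/hr

117.6264 BTU/hr


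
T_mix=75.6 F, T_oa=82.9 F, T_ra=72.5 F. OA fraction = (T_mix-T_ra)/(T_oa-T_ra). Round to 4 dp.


frac = (75.6 - 72.5) / (82.9 - 72.5) = 0.2981

0.2981


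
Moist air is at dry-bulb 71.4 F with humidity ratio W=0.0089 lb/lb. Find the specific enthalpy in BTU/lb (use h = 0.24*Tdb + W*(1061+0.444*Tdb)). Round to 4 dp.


h = 0.24*71.4 + 0.0089*(1061+0.444*71.4) = 26.8610 BTU/lb

26.8610 BTU/lb


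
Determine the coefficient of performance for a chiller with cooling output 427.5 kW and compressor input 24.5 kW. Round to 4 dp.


COP = 427.5 / 24.5 = 17.4490

17.4490


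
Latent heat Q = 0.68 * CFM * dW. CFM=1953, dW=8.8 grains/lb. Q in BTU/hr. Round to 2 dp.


Q = 0.68 * 1953 * 8.8 = 11686.75 BTU/hr

11686.75 BTU/hr


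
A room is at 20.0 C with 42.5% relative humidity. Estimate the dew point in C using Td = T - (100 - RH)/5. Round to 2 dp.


Td = 20.0 - (100-42.5)/5 = 8.50 C

8.50 C


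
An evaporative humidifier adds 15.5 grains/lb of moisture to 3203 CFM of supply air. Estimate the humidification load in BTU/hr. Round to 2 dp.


Q = 0.68 * 3203 * 15.5 = 33759.62 BTU/hr

33759.62 BTU/hr


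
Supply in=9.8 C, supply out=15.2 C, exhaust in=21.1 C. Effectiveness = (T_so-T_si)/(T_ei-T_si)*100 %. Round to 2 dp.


eff = (15.2-9.8)/(21.1-9.8)*100 = 47.79 %

47.79 %


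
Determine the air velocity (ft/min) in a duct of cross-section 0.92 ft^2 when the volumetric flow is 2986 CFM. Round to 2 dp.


V = 2986 / 0.92 = 3245.65 ft/min

3245.65 ft/min


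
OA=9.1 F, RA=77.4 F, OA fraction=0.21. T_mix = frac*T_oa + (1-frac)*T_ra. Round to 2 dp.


T_mix = 0.21*9.1 + 0.79*77.4 = 63.06 F

63.06 F


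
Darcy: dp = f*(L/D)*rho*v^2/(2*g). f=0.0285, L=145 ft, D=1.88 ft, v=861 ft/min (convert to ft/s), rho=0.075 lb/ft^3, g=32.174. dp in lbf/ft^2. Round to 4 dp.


v_fps = 861/60 = 14.35 ft/s
dp = 0.0285*(145/1.88)*0.075*14.35^2/(2*32.174) = 0.5276 lbf/ft^2

0.5276 lbf/ft^2


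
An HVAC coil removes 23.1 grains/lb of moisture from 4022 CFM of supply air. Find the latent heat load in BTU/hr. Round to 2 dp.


Q = 0.68 * 4022 * 23.1 = 63177.58 BTU/hr

63177.58 BTU/hr


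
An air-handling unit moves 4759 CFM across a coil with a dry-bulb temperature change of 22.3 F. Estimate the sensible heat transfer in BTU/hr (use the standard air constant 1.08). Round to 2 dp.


Q = 1.08 * 4759 * 22.3 = 114615.76 BTU/hr

114615.76 BTU/hr


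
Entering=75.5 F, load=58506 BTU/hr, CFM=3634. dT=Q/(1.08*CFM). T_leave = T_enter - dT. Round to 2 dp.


dT = 58506/(1.08*3634) = 14.9071
T_leave = 75.5 - 14.9071 = 60.59 F

60.59 F
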